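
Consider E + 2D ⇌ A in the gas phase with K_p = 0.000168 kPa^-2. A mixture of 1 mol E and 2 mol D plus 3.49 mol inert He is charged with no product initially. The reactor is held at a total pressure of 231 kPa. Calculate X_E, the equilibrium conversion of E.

X = 0.324

Let X = conversion of E (basis 1 mol E); extent of reaction ξ = X.
At extent ξ: n_E = 1 − X; n_D = 2 − 2X; n_A = X; n_I = 3.49 (inert).
Total moles n_T = 6.49 − 2X.
y_i = n_i/n_T, p_i = y_i·P. K_p = p_A / (p_E p_D^2).
Equating to 0.000168 kPa^-2 and solving on 0 < X < 1: X = 0.324.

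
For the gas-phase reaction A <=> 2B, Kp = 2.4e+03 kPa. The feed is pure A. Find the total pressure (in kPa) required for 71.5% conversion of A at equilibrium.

Let X = conversion of A (basis 1 mol A); extent of reaction ξ = X.
Species balance: n_A = 1 − X; n_B = 2X.
Total moles n_T = 1 + X.
Kp = p_B^2 / (p_A) with p_i = (n_i/n_T)·P.
At X = 0.715: the mole-fraction product g(X) = Π y_i^ν_i = 4.184. Since Kp = g(X)·P^{1}, P = (Kp/g)^(1/1) = (2.4e+03/4.184)^(1/1) = 574 kPa.

P = 574 kPa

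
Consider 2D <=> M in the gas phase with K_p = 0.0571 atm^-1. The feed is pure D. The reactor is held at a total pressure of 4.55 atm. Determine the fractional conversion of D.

Let X = conversion of D (basis 1 mol D); extent of reaction ξ = 0.5X.
Moles: n_D = 1 − X; n_M = 0.5X.
n_T = Σnᵢ = 1 − 0.5X.
Mole fractions y_i = n_i/n_T; K_p = p_M / (p_D^2) with p_i = y_i·P.
Substituting and setting equal to 0.0571 atm^-1 gives a polynomial in X; the root in (0,1) is X = 0.300.

X = 0.300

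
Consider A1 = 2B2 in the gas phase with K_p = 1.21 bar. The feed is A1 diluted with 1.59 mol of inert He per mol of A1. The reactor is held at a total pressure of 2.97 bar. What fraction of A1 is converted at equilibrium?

X = 0.421

Take 1 mol A1 as basis and let X be its fractional conversion, so ξ = X.
Mole table: n_A1 = 1 − X; n_B2 = 2X; n_I = 1.59 (inert).
Total moles n_T = 2.59 + X.
With p_i = (n_i/n_T)P, K_p = p_B2^2 / (p_A1).
Equating to 1.21 bar and solving on 0 < X < 1: X = 0.421.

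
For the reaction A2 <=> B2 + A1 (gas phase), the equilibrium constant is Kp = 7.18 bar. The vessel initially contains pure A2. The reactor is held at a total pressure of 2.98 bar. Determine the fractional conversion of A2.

X = 0.841

Let X = conversion of A2 (basis 1 mol A2); extent of reaction ξ = X.
At extent ξ: n_A2 = 1 − X; n_B2 = X; n_A1 = X.
Total moles n_T = 1 + X.
Mole fractions y_i = n_i/n_T; Kp = p_B2 p_A1 / (p_A2) with p_i = y_i·P.
Equating to 7.18 bar and solving on 0 < X < 1: X = 0.841.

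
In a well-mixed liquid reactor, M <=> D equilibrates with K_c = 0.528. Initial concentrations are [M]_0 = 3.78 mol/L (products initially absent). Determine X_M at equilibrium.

Let X = conversion of M; extent ξ = 3.78·X mol/L.
Concentrations: [M] = 3.78 − 3.78X; [D] = 3.78X.
K_c = [D] / ([M]).
Equating to 0.528: the physical root is X = 0.346.

X = 0.346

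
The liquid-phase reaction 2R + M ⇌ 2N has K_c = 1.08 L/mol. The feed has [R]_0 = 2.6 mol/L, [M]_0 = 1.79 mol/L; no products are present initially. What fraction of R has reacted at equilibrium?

X = 0.523

Let X = conversion of R; extent ξ = 2.6X/2 mol/L.
Concentrations: [R] = 2.6 − 2.6X; [M] = 1.79 − 1.3X; [N] = 2.6X.
K_c = [N]^2 / ([R]^2 [M]).
Equating to 1.08 L/mol: the physical root is X = 0.523.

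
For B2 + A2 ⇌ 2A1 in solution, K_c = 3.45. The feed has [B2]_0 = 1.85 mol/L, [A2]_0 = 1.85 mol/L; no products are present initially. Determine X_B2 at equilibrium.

X = 0.482

Let X = conversion of B2; extent ξ = 1.85·X mol/L.
Concentrations: [B2] = 1.85 − 1.85X; [A2] = 1.85 − 1.85X; [A1] = 3.7X.
K_c = [A1]^2 / ([B2] [A2]).
Setting equal to 3.45 and solving for X on (0,1) gives X = 0.482.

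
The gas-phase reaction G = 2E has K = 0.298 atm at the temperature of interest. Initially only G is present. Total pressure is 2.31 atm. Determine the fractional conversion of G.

Basis: 1 mol G initially; let X = conversion of G. Extent ξ = X.
Species balance: n_G = 1 − X; n_E = 2X.
Total moles n_T = 1 + X.
y_i = n_i/n_T, p_i = y_i·P. K = p_E^2 / (p_G).
This yields a degree-2 equation in X; solving on (0,1), X = 0.177.

X = 0.177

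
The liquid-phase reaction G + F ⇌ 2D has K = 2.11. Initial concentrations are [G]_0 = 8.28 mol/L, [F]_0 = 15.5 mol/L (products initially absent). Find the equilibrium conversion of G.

X = 0.556

Let X = conversion of G; extent ξ = 8.28·X mol/L.
Concentrations: [G] = 8.28 − 8.28X; [F] = 15.5 − 8.28X; [D] = 16.6X.
K = [D]^2 / ([G] [F]).
This equals 2.11 at X = 0.556 (the root in 0 < X < 1).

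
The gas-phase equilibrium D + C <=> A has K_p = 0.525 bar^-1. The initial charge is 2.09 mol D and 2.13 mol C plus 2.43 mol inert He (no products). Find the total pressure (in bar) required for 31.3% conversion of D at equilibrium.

Let X = conversion of D (basis 2.09 mol D); extent of reaction ξ = 2.09X.
Mole table: n_D = 2.09 − 2.09X; n_C = 2.13 − 2.09X; n_A = 2.09X; n_I = 2.43 (inert).
Total moles n_T = 6.65 − 2.09X.
K_p = p_A / (p_D p_C) with p_i = (n_i/n_T)·P.
At X = 0.313: the mole-fraction product g(X) = Π y_i^ν_i = 1.851. Since K_p = g(X)·P^{-1}, P = (g/K_p)^(1/1) = (1.851/0.525)^(1/1) = 3.53 bar.

P = 3.53 bar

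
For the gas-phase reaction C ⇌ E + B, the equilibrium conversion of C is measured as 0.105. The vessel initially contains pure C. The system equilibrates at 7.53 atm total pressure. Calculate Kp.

Kp = 0.0839 atm

Basis: 1 mol C initially; let X = conversion of C. Extent ξ = X.
At extent ξ: n_C = 1 − X; n_E = X; n_B = X.
n_T = Σnᵢ = 1 + X.
At X = 0.105: n_C = 0.895, n_E = 0.105, n_B = 0.105, n_T = 1.1.
p_i = (n_i/n_T)·P. Kp = p_E p_B / (p_C) = 0.0839 atm.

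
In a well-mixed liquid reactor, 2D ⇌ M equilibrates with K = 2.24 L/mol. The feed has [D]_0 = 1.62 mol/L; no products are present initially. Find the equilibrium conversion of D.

X = 0.691

Let X = conversion of D; extent ξ = 1.62X/2 mol/L.
Concentrations: [D] = 1.62 − 1.62X; [M] = 0.81X.
K = [M] / ([D]^2).
This equals 2.24 at X = 0.691 (the root in 0 < X < 1).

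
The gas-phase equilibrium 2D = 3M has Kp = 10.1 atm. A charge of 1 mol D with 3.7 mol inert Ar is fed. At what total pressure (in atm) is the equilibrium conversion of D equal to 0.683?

P = 4.76 atm

Basis: 1 mol D initially; let X = conversion of D. Extent ξ = 0.5X.
Moles: n_D = 1 − X; n_M = 1.5X; n_I = 3.7 (inert).
Total moles n_T = 4.7 + 0.5X.
Kp = p_M^3 / (p_D^2) with p_i = (n_i/n_T)·P.
At X = 0.683: the mole-fraction product g(X) = Π y_i^ν_i = 2.123. Since Kp = g(X)·P^{1}, P = (Kp/g)^(1/1) = (10.1/2.123)^(1/1) = 4.76 atm.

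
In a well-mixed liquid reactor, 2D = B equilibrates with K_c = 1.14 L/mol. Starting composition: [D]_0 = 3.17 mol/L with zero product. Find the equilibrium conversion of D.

X = 0.691

Let X = conversion of D; extent ξ = 3.17X/2 mol/L.
Concentrations: [D] = 3.17 − 3.17X; [B] = 1.58X.
K_c = [B] / ([D]^2).
Solving K_c = 1.14 for X ∈ (0,1): X = 0.691.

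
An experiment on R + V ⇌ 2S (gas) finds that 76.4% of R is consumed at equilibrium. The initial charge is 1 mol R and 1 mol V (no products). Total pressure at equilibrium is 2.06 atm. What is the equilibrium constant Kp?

Kp = 41.9

Basis: 1 mol R initially; let X = conversion of R. Extent ξ = X.
At extent ξ: n_R = 1 − X; n_V = 1 − X; n_S = 2X.
n_T stays at 2 (no change in mole number).
At X = 0.764: n_R = 0.236, n_V = 0.236, n_S = 1.53, n_T = 2.
p_i = (n_i/n_T)·P. Kp = p_S^2 / (p_R p_V) = 41.9.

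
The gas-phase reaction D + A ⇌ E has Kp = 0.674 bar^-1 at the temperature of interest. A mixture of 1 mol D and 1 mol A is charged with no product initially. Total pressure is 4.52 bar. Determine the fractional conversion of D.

X = 0.503

Basis: 1 mol D initially; let X = conversion of D. Extent ξ = X.
Mole table: n_D = 1 − X; n_A = 1 − X; n_E = X.
Summing: n_T = 2 − X.
Mole fractions y_i = n_i/n_T; Kp = p_E / (p_D p_A) with p_i = y_i·P.
This yields a degree-2 equation in X; solving on (0,1), X = 0.503.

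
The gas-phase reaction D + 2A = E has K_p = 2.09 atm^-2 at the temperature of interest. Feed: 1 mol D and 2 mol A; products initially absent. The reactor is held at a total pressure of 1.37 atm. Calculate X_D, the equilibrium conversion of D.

Take 1 mol D as basis and let X be its fractional conversion, so ξ = X.
Moles: n_D = 1 − X; n_A = 2 − 2X; n_E = X.
Total moles n_T = 3 − 2X.
Mole fractions y_i = n_i/n_T; K_p = p_E / (p_D p_A^2) with p_i = y_i·P.
This yields a degree-3 equation in X; solving on (0,1), X = 0.497.

X = 0.497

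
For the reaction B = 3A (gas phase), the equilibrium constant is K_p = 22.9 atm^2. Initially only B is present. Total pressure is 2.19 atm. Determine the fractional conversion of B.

Let X = conversion of B (basis 1 mol B); extent of reaction ξ = X.
Moles: n_B = 1 − X; n_A = 3X.
n_T = Σnᵢ = 1 + 2X.
Mole fractions y_i = n_i/n_T; K_p = p_A^3 / (p_B) with p_i = y_i·P.
Substituting and setting equal to 22.9 atm^2 gives a polynomial in X; the root in (0,1) is X = 0.680.

X = 0.680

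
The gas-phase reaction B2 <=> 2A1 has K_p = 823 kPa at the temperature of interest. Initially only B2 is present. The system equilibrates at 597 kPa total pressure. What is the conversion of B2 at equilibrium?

Basis: 1 mol B2 initially; let X = conversion of B2. Extent ξ = X.
At extent ξ: n_B2 = 1 − X; n_A1 = 2X.
n_T = Σnᵢ = 1 + X.
y_i = n_i/n_T, p_i = y_i·P. K_p = p_A1^2 / (p_B2).
Setting this equal to 823 kPa and taking the physical root (0 < X < 1) gives X = 0.506.

X = 0.506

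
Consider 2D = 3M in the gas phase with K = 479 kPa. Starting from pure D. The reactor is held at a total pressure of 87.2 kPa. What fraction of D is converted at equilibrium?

Take 1 mol D as basis and let X be its fractional conversion, so ξ = 0.5X.
Species balance: n_D = 1 − X; n_M = 1.5X.
Summing: n_T = 1 + 0.5X.
With p_i = (n_i/n_T)P, K = p_M^3 / (p_D^2).
This yields a degree-3 equation in X; solving on (0,1), X = 0.646.

X = 0.646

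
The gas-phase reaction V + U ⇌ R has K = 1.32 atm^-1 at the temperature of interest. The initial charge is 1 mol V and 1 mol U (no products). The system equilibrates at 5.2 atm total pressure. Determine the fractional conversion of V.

X = 0.643

Basis: 1 mol V initially; let X = conversion of V. Extent ξ = X.
Moles: n_V = 1 − X; n_U = 1 − X; n_R = X.
Summing: n_T = 2 − X.
With p_i = (n_i/n_T)P, K = p_R / (p_V p_U).
Equating to 1.32 atm^-1 and solving on 0 < X < 1: X = 0.643.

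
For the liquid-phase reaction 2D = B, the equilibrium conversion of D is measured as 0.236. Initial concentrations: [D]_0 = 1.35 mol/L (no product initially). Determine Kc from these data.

Let X = conversion of D.
Concentrations: [D] = 1.35 − 1.35X; [B] = 0.675X.
At X = 0.236: [D] = 1.03, [B] = 0.159.
Kc = [B] / ([D]^2) = 0.15 L/mol.

Kc = 0.15 L/mol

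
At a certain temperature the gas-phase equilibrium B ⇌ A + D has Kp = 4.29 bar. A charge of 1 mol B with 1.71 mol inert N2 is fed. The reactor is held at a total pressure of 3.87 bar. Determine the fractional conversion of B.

X = 0.826

Take 1 mol B as basis and let X be its fractional conversion, so ξ = X.
At extent ξ: n_B = 1 − X; n_A = X; n_D = X; n_I = 1.71 (inert).
Summing: n_T = 2.71 + X.
y_i = n_i/n_T, p_i = y_i·P. Kp = p_A p_D / (p_B).
This yields a degree-2 equation in X; solving on (0,1), X = 0.826.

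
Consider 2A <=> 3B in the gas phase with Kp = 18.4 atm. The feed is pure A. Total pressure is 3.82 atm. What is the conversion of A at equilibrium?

X = 0.633

Take 1 mol A as basis and let X be its fractional conversion, so ξ = 0.5X.
Species balance: n_A = 1 − X; n_B = 1.5X.
Total moles n_T = 1 + 0.5X.
Mole fractions y_i = n_i/n_T; Kp = p_B^3 / (p_A^2) with p_i = y_i·P.
This yields a degree-3 equation in X; solving on (0,1), X = 0.633.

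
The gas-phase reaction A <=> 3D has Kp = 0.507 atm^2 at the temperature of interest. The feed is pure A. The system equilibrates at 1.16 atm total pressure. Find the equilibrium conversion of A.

X = 0.292

Let X = conversion of A (basis 1 mol A); extent of reaction ξ = X.
Mole table: n_A = 1 − X; n_D = 3X.
Summing: n_T = 1 + 2X.
With p_i = (n_i/n_T)P, Kp = p_D^3 / (p_A).
Equating to 0.507 atm^2 and solving on 0 < X < 1: X = 0.292.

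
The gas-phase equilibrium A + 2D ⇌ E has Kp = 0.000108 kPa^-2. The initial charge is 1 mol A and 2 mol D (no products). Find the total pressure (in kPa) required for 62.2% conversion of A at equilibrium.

Let X = conversion of A (basis 1 mol A); extent of reaction ξ = X.
Mole table: n_A = 1 − X; n_D = 2 − 2X; n_E = X.
Total moles n_T = 3 − 2X.
Kp = p_E / (p_A p_D^2) with p_i = (n_i/n_T)·P.
At X = 0.622: the mole-fraction product g(X) = Π y_i^ν_i = 8.878. Since Kp = g(X)·P^{-2}, P = (g/Kp)^(1/2) = (8.878/0.000108)^(1/2) = 287 kPa.

P = 287 kPa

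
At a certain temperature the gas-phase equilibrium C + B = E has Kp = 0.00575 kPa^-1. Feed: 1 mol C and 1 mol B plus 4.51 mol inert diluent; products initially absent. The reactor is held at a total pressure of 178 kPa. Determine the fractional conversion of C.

X = 0.123

Take 1 mol C as basis and let X be its fractional conversion, so ξ = X.
Moles: n_C = 1 − X; n_B = 1 − X; n_E = X; n_I = 4.51 (inert).
Summing: n_T = 6.51 − X.
With p_i = (n_i/n_T)P, Kp = p_E / (p_C p_B).
This yields a degree-2 equation in X; solving on (0,1), X = 0.123.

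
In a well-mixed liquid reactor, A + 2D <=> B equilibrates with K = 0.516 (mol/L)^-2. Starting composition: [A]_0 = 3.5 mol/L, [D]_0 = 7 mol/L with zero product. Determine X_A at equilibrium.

X = 0.698

Let X = conversion of A; extent ξ = 3.5·X mol/L.
Concentrations: [A] = 3.5 − 3.5X; [D] = 7 − 7X; [B] = 3.5X.
K = [B] / ([A] [D]^2).
Solving K = 0.516 for X ∈ (0,1): X = 0.698.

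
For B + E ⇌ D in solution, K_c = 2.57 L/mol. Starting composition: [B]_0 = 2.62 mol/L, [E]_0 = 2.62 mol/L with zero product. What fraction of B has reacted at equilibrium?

Let X = conversion of B; extent ξ = 2.62·X mol/L.
Concentrations: [B] = 2.62 − 2.62X; [E] = 2.62 − 2.62X; [D] = 2.62X.
K_c = [D] / ([B] [E]).
Setting equal to 2.57 and solving for X on (0,1) gives X = 0.682.

X = 0.682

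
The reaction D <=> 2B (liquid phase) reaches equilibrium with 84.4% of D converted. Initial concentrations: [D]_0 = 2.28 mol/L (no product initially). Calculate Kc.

Let X = conversion of D.
Concentrations: [D] = 2.28 − 2.28X; [B] = 4.56X.
At X = 0.844: [D] = 0.356, [B] = 3.85.
Kc = [B]^2 / ([D]) = 41.6 mol/L.

Kc = 41.6 mol/L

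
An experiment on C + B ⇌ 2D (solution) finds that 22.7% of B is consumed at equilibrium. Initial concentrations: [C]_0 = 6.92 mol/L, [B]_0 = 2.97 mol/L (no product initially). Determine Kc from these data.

Let X = conversion of B.
Concentrations: [C] = 6.92 − 2.97X; [B] = 2.97 − 2.97X; [D] = 5.94X.
At X = 0.227: [C] = 6.25, [B] = 2.3, [D] = 1.35.
Kc = [D]^2 / ([C] [B]) = 0.127.

Kc = 0.127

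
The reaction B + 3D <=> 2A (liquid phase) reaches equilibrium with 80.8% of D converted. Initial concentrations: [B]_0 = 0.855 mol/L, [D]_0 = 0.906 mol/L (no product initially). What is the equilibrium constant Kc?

Let X = conversion of D.
Concentrations: [B] = 0.855 − 0.302X; [D] = 0.906 − 0.906X; [A] = 0.604X.
At X = 0.808: [B] = 0.611, [D] = 0.174, [A] = 0.488.
Kc = [A]^2 / ([B] [D]^3) = 74.1 (mol/L)^-2.

Kc = 74.1 (mol/L)^-2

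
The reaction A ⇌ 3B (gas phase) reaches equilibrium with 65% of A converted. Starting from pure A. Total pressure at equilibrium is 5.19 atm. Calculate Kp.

Take 1 mol A as basis and let X be its fractional conversion, so ξ = X.
Mole table: n_A = 1 − X; n_B = 3X.
Summing: n_T = 1 + 2X.
At X = 0.65: n_A = 0.35, n_B = 1.95, n_T = 2.3.
p_i = (n_i/n_T)·P. Kp = p_B^3 / (p_A) = 108 atm^2.

Kp = 108 atm^2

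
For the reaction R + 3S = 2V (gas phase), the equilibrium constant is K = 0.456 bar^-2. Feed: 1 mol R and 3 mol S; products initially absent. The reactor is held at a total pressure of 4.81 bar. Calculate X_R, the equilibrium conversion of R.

Take 1 mol R as basis and let X be its fractional conversion, so ξ = X.
Moles: n_R = 1 − X; n_S = 3 − 3X; n_V = 2X.
Summing: n_T = 4 − 2X.
Mole fractions y_i = n_i/n_T; K = p_V^2 / (p_R p_S^3) with p_i = y_i·P.
This yields a degree-4 equation in X; solving on (0,1), X = 0.562.

X = 0.562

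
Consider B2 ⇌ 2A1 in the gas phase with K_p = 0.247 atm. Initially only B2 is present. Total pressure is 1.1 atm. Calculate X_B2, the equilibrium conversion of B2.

X = 0.231

Let X = conversion of B2 (basis 1 mol B2); extent of reaction ξ = X.
Moles: n_B2 = 1 − X; n_A1 = 2X.
Total moles n_T = 1 + X.
y_i = n_i/n_T, p_i = y_i·P. K_p = p_A1^2 / (p_B2).
Equating to 0.247 atm and solving on 0 < X < 1: X = 0.231.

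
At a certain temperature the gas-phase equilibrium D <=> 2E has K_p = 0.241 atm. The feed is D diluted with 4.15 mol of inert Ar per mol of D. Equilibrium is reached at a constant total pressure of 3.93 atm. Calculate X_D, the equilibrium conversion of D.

X = 0.249

Let X = conversion of D (basis 1 mol D); extent of reaction ξ = X.
Moles: n_D = 1 − X; n_E = 2X; n_I = 4.15 (inert).
Summing: n_T = 5.15 + X.
Mole fractions y_i = n_i/n_T; K_p = p_E^2 / (p_D) with p_i = y_i·P.
Substituting and setting equal to 0.241 atm gives a polynomial in X; the root in (0,1) is X = 0.249.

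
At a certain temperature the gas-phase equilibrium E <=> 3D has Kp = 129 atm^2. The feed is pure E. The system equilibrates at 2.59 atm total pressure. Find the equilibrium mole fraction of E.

y_E = 0.045

Take 1 mol E as basis and let X be its fractional conversion, so ξ = X.
At extent ξ: n_E = 1 − X; n_D = 3X.
Total moles n_T = 1 + 2X.
Mole fractions y_i = n_i/n_T; Kp = p_D^3 / (p_E) with p_i = y_i·P.
Substituting and setting equal to 129 atm^2 gives a polynomial in X; the root in (0,1) is X = 0.876.
Then n_E = 0.124, n_T = 2.75, so y_E = 0.045.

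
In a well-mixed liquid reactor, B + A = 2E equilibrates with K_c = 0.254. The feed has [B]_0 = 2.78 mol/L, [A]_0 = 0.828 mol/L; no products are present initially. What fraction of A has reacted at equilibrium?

Let X = conversion of A; extent ξ = 0.828·X mol/L.
Concentrations: [B] = 2.78 − 0.828X; [A] = 0.828 − 0.828X; [E] = 1.66X.
K_c = [E]^2 / ([B] [A]).
Setting equal to 0.254 and solving for X on (0,1) gives X = 0.352.

X = 0.352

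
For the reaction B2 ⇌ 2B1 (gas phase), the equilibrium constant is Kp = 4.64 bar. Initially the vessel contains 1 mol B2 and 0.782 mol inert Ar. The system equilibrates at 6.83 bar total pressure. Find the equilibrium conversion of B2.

X = 0.455

Basis: 1 mol B2 initially; let X = conversion of B2. Extent ξ = X.
At extent ξ: n_B2 = 1 − X; n_B1 = 2X; n_I = 0.782 (inert).
Summing: n_T = 1.78 + X.
Mole fractions y_i = n_i/n_T; Kp = p_B1^2 / (p_B2) with p_i = y_i·P.
Setting this equal to 4.64 bar and taking the physical root (0 < X < 1) gives X = 0.455.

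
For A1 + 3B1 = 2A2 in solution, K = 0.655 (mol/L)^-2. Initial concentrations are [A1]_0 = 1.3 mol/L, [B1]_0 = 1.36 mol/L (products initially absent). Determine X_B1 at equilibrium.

X = 0.507

Let X = conversion of B1; extent ξ = 1.36X/3 mol/L.
Concentrations: [A1] = 1.3 − 0.453X; [B1] = 1.36 − 1.36X; [A2] = 0.907X.
K = [A2]^2 / ([A1] [B1]^3).
Equating to 0.655 (mol/L)^-2: the physical root is X = 0.507.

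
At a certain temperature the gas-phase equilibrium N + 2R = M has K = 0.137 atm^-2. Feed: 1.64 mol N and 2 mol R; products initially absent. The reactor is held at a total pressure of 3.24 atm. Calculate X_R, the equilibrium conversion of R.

X = 0.357

Take 2 mol R as basis and let X be its fractional conversion, so ξ = X.
Mole table: n_N = 1.64 − X; n_R = 2 − 2X; n_M = X.
Summing: n_T = 3.64 − 2X.
Mole fractions y_i = n_i/n_T; K = p_M / (p_N p_R^2) with p_i = y_i·P.
Equating to 0.137 atm^-2 and solving on 0 < X < 1: X = 0.357.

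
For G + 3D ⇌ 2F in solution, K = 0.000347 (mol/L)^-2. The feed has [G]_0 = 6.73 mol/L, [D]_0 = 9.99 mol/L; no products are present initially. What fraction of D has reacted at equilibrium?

X = 0.167

Let X = conversion of D; extent ξ = 9.99X/3 mol/L.
Concentrations: [G] = 6.73 − 3.33X; [D] = 9.99 − 9.99X; [F] = 6.66X.
K = [F]^2 / ([G] [D]^3).
Setting equal to 0.000347 and solving for X on (0,1) gives X = 0.167.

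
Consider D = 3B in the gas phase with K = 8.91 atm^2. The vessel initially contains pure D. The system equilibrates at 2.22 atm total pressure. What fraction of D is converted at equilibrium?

Let X = conversion of D (basis 1 mol D); extent of reaction ξ = X.
Mole table: n_D = 1 − X; n_B = 3X.
Total moles n_T = 1 + 2X.
y_i = n_i/n_T, p_i = y_i·P. K = p_B^3 / (p_D).
Setting this equal to 8.91 atm^2 and taking the physical root (0 < X < 1) gives X = 0.512.

X = 0.512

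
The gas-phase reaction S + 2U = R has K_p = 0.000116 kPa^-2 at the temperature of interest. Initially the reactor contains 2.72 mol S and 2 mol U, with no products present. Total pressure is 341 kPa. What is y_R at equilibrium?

Take 2 mol U as basis and let X be its fractional conversion, so ξ = X.
Moles: n_S = 2.72 − X; n_U = 2 − 2X; n_R = X.
n_T = Σnᵢ = 4.72 − 2X.
Mole fractions y_i = n_i/n_T; K_p = p_R / (p_S p_U^2) with p_i = y_i·P.
Equating to 0.000116 kPa^-2 and solving on 0 < X < 1: X = 0.731.
Then n_R = 0.731, n_T = 3.26, so y_R = 0.224.

y_R = 0.224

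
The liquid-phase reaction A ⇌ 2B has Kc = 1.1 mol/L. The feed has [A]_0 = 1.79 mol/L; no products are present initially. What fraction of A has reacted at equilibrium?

Let X = conversion of A; extent ξ = 1.79·X mol/L.
Concentrations: [A] = 1.79 − 1.79X; [B] = 3.58X.
Kc = [B]^2 / ([A]).
Solving Kc = 1.1 for X ∈ (0,1): X = 0.323.

X = 0.323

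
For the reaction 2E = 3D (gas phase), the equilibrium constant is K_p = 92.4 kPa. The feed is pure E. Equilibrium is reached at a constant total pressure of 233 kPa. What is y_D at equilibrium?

y_D = 0.477

Take 1 mol E as basis and let X be its fractional conversion, so ξ = 0.5X.
Moles: n_E = 1 − X; n_D = 1.5X.
Total moles n_T = 1 + 0.5X.
y_i = n_i/n_T, p_i = y_i·P. K_p = p_D^3 / (p_E^2).
This yields a degree-3 equation in X; solving on (0,1), X = 0.378.
Then n_D = 0.567, n_T = 1.19, so y_D = 0.477.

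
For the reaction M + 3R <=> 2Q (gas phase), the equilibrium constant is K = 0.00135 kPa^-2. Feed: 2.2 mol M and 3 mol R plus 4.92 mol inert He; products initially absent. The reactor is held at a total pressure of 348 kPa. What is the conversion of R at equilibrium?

X = 0.714

Basis: 3 mol R initially; let X = conversion of R. Extent ξ = X.
Moles: n_M = 2.2 − X; n_R = 3 − 3X; n_Q = 2X; n_I = 4.92 (inert).
Total moles n_T = 10.1 − 2X.
With p_i = (n_i/n_T)P, K = p_Q^2 / (p_M p_R^3).
This yields a degree-4 equation in X; solving on (0,1), X = 0.714.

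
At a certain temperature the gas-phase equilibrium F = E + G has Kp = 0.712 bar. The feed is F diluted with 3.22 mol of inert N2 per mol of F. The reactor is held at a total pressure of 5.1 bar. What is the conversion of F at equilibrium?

Let X = conversion of F (basis 1 mol F); extent of reaction ξ = X.
Mole table: n_F = 1 − X; n_E = X; n_G = X; n_I = 3.22 (inert).
Summing: n_T = 4.22 + X.
y_i = n_i/n_T, p_i = y_i·P. Kp = p_E p_G / (p_F).
Equating to 0.712 bar and solving on 0 < X < 1: X = 0.548.

X = 0.548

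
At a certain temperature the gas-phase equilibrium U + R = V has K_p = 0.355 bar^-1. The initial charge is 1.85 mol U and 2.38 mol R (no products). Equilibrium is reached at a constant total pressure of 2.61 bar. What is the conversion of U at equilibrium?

Basis: 1.85 mol U initially; let X = conversion of U. Extent ξ = 1.85X.
Mole table: n_U = 1.85 − 1.85X; n_R = 2.38 − 1.85X; n_V = 1.85X.
Total moles n_T = 4.23 − 1.85X.
With p_i = (n_i/n_T)P, K_p = p_V / (p_U p_R).
Equating to 0.355 bar^-1 and solving on 0 < X < 1: X = 0.314.

X = 0.314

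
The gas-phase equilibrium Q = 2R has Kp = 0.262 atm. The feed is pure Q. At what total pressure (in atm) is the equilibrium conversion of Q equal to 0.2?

P = 1.57 atm

Take 1 mol Q as basis and let X be its fractional conversion, so ξ = X.
At extent ξ: n_Q = 1 − X; n_R = 2X.
Total moles n_T = 1 + X.
Kp = p_R^2 / (p_Q) with p_i = (n_i/n_T)·P.
At X = 0.2: the mole-fraction product g(X) = Π y_i^ν_i = 0.1667. Since Kp = g(X)·P^{1}, P = (Kp/g)^(1/1) = (0.262/0.1667)^(1/1) = 1.57 atm.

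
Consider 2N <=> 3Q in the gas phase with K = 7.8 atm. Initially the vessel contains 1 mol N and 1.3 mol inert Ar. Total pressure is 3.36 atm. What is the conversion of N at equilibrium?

X = 0.628

Take 1 mol N as basis and let X be its fractional conversion, so ξ = 0.5X.
At extent ξ: n_N = 1 − X; n_Q = 1.5X; n_I = 1.3 (inert).
Summing: n_T = 2.3 + 0.5X.
Mole fractions y_i = n_i/n_T; K = p_Q^3 / (p_N^2) with p_i = y_i·P.
This yields a degree-3 equation in X; solving on (0,1), X = 0.628.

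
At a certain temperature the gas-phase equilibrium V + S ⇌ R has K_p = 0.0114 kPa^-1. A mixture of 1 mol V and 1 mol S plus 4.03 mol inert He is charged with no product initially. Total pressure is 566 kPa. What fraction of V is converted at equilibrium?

X = 0.405

Basis: 1 mol V initially; let X = conversion of V. Extent ξ = X.
Moles: n_V = 1 − X; n_S = 1 − X; n_R = X; n_I = 4.03 (inert).
Total moles n_T = 6.03 − X.
With p_i = (n_i/n_T)P, K_p = p_R / (p_V p_S).
Setting this equal to 0.0114 kPa^-1 and taking the physical root (0 < X < 1) gives X = 0.405.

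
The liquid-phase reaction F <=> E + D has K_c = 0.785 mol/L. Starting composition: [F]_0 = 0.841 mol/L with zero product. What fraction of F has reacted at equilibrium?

Let X = conversion of F; extent ξ = 0.841·X mol/L.
Concentrations: [F] = 0.841 − 0.841X; [E] = 0.841X; [D] = 0.841X.
K_c = [E] [D] / ([F]).
This equals 0.785 at X = 0.606 (the root in 0 < X < 1).

X = 0.606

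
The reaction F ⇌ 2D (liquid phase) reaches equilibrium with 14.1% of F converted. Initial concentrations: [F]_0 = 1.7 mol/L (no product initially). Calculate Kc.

Kc = 0.157 mol/L

Let X = conversion of F.
Concentrations: [F] = 1.7 − 1.7X; [D] = 3.4X.
At X = 0.141: [F] = 1.46, [D] = 0.479.
Kc = [D]^2 / ([F]) = 0.157 mol/L.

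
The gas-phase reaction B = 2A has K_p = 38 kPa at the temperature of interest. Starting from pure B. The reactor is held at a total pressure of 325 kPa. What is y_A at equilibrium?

Let X = conversion of B (basis 1 mol B); extent of reaction ξ = X.
At extent ξ: n_B = 1 − X; n_A = 2X.
Total moles n_T = 1 + X.
Mole fractions y_i = n_i/n_T; K_p = p_A^2 / (p_B) with p_i = y_i·P.
This yields a degree-2 equation in X; solving on (0,1), X = 0.169.
Then n_A = 0.337, n_T = 1.17, so y_A = 0.288.

y_A = 0.288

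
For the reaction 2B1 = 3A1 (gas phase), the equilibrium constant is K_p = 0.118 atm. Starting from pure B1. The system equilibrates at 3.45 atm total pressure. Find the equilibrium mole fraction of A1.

Take 1 mol B1 as basis and let X be its fractional conversion, so ξ = 0.5X.
Moles: n_B1 = 1 − X; n_A1 = 1.5X.
Total moles n_T = 1 + 0.5X.
With p_i = (n_i/n_T)P, K_p = p_A1^3 / (p_B1^2).
This yields a degree-3 equation in X; solving on (0,1), X = 0.193.
Then n_A1 = 0.29, n_T = 1.1, so y_A1 = 0.264.

y_A1 = 0.264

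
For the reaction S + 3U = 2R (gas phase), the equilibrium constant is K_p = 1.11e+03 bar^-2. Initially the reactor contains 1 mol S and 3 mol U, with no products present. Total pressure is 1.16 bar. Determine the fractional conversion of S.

Let X = conversion of S (basis 1 mol S); extent of reaction ξ = X.
Moles: n_S = 1 − X; n_U = 3 − 3X; n_R = 2X.
Summing: n_T = 4 − 2X.
With p_i = (n_i/n_T)P, K_p = p_R^2 / (p_S p_U^3).
Equating to 1.11e+03 bar^-2 and solving on 0 < X < 1: X = 0.860.

X = 0.860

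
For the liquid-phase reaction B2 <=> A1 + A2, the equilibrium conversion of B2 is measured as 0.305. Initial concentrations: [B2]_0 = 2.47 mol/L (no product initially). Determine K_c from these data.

Let X = conversion of B2.
Concentrations: [B2] = 2.47 − 2.47X; [A1] = 2.47X; [A2] = 2.47X.
At X = 0.305: [B2] = 1.72, [A1] = 0.753, [A2] = 0.753.
K_c = [A1] [A2] / ([B2]) = 0.331 mol/L.

K_c = 0.331 mol/L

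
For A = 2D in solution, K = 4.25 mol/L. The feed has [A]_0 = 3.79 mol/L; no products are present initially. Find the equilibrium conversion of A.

Let X = conversion of A; extent ξ = 3.79·X mol/L.
Concentrations: [A] = 3.79 − 3.79X; [D] = 7.58X.
K = [D]^2 / ([A]).
Solving K = 4.25 for X ∈ (0,1): X = 0.408.

X = 0.408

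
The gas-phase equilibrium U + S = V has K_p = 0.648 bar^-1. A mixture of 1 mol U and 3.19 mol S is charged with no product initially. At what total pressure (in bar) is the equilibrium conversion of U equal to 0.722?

Take 1 mol U as basis and let X be its fractional conversion, so ξ = X.
Moles: n_U = 1 − X; n_S = 3.19 − X; n_V = X.
n_T = Σnᵢ = 4.19 − X.
K_p = p_V / (p_U p_S) with p_i = (n_i/n_T)·P.
At X = 0.722: the mole-fraction product g(X) = Π y_i^ν_i = 3.649. Since K_p = g(X)·P^{-1}, P = (g/K_p)^(1/1) = (3.649/0.648)^(1/1) = 5.63 bar.

P = 5.63 bar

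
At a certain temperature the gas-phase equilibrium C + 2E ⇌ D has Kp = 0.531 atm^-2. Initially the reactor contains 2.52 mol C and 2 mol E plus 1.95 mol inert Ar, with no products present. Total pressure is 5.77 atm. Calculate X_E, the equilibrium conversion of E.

Basis: 2 mol E initially; let X = conversion of E. Extent ξ = X.
Moles: n_C = 2.52 − X; n_E = 2 − 2X; n_D = X; n_I = 1.95 (inert).
Total moles n_T = 6.47 − 2X.
y_i = n_i/n_T, p_i = y_i·P. Kp = p_D / (p_C p_E^2).
Substituting and setting equal to 0.531 atm^-2 gives a polynomial in X; the root in (0,1) is X = 0.640.

X = 0.640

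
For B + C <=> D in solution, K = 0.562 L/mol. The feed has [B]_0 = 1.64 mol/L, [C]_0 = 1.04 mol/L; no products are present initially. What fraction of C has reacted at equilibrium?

Let X = conversion of C; extent ξ = 1.04·X mol/L.
Concentrations: [B] = 1.64 − 1.04X; [C] = 1.04 − 1.04X; [D] = 1.04X.
K = [D] / ([B] [C]).
This equals 0.562 at X = 0.406 (the root in 0 < X < 1).

X = 0.406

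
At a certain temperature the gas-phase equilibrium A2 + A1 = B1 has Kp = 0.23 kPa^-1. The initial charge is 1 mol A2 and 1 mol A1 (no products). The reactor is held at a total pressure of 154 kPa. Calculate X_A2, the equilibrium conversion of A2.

Basis: 1 mol A2 initially; let X = conversion of A2. Extent ξ = X.
At extent ξ: n_A2 = 1 − X; n_A1 = 1 − X; n_B1 = X.
Total moles n_T = 2 − X.
Mole fractions y_i = n_i/n_T; Kp = p_B1 / (p_A2 p_A1) with p_i = y_i·P.
Substituting and setting equal to 0.23 kPa^-1 gives a polynomial in X; the root in (0,1) is X = 0.834.

X = 0.834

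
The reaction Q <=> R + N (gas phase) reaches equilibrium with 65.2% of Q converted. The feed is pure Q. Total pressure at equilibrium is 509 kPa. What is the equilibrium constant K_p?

Let X = conversion of Q (basis 1 mol Q); extent of reaction ξ = X.
Species balance: n_Q = 1 − X; n_R = X; n_N = X.
Total moles n_T = 1 + X.
At X = 0.652: n_Q = 0.348, n_R = 0.652, n_N = 0.652, n_T = 1.65.
p_i = (n_i/n_T)·P. K_p = p_R p_N / (p_Q) = 376 kPa.

K_p = 376 kPa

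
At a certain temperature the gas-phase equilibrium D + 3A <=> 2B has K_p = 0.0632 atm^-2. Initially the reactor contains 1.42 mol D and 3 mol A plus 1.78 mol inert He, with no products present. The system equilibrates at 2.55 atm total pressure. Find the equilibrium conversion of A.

X = 0.219

Let X = conversion of A (basis 3 mol A); extent of reaction ξ = X.
Moles: n_D = 1.42 − X; n_A = 3 − 3X; n_B = 2X; n_I = 1.78 (inert).
Total moles n_T = 6.2 − 2X.
y_i = n_i/n_T, p_i = y_i·P. K_p = p_B^2 / (p_D p_A^3).
Substituting and setting equal to 0.0632 atm^-2 gives a polynomial in X; the root in (0,1) is X = 0.219.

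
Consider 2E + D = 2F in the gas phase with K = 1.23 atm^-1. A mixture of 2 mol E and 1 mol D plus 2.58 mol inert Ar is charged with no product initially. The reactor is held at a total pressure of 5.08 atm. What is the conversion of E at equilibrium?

X = 0.450

Basis: 2 mol E initially; let X = conversion of E. Extent ξ = X.
Mole table: n_E = 2 − 2X; n_D = 1 − X; n_F = 2X; n_I = 2.58 (inert).
Total moles n_T = 5.58 − X.
With p_i = (n_i/n_T)P, K = p_F^2 / (p_E^2 p_D).
Setting this equal to 1.23 atm^-1 and taking the physical root (0 < X < 1) gives X = 0.450.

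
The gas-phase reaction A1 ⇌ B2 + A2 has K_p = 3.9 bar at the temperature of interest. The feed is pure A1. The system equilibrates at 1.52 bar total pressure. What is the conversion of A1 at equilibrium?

X = 0.848

Let X = conversion of A1 (basis 1 mol A1); extent of reaction ξ = X.
Species balance: n_A1 = 1 − X; n_B2 = X; n_A2 = X.
Total moles n_T = 1 + X.
Mole fractions y_i = n_i/n_T; K_p = p_B2 p_A2 / (p_A1) with p_i = y_i·P.
Equating to 3.9 bar and solving on 0 < X < 1: X = 0.848.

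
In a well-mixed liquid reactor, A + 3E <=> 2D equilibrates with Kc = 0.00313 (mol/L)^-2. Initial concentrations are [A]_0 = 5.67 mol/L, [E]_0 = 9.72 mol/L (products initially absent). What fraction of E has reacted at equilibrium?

X = 0.318

Let X = conversion of E; extent ξ = 9.72X/3 mol/L.
Concentrations: [A] = 5.67 − 3.24X; [E] = 9.72 − 9.72X; [D] = 6.48X.
Kc = [D]^2 / ([A] [E]^3).
Setting equal to 0.00313 and solving for X on (0,1) gives X = 0.318.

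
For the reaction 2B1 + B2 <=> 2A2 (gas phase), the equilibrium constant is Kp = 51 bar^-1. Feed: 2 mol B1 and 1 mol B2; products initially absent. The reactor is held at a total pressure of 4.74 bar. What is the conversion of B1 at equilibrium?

Let X = conversion of B1 (basis 2 mol B1); extent of reaction ξ = X.
Moles: n_B1 = 2 − 2X; n_B2 = 1 − X; n_A2 = 2X.
Summing: n_T = 3 − X.
With p_i = (n_i/n_T)P, Kp = p_A2^2 / (p_B1^2 p_B2).
Setting this equal to 51 bar^-1 and taking the physical root (0 < X < 1) gives X = 0.818.

X = 0.818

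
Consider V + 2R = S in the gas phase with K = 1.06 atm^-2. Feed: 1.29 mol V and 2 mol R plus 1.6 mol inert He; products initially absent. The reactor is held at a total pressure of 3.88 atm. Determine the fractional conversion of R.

X = 0.579

Basis: 2 mol R initially; let X = conversion of R. Extent ξ = X.
Species balance: n_V = 1.29 − X; n_R = 2 − 2X; n_S = X; n_I = 1.6 (inert).
n_T = Σnᵢ = 4.89 − 2X.
Mole fractions y_i = n_i/n_T; K = p_S / (p_V p_R^2) with p_i = y_i·P.
Equating to 1.06 atm^-2 and solving on 0 < X < 1: X = 0.579.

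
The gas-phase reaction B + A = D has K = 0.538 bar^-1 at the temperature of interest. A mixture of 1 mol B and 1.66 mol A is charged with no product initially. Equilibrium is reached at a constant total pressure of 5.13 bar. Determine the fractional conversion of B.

Let X = conversion of B (basis 1 mol B); extent of reaction ξ = X.
At extent ξ: n_B = 1 − X; n_A = 1.66 − X; n_D = X.
Summing: n_T = 2.66 − X.
y_i = n_i/n_T, p_i = y_i·P. K = p_D / (p_B p_A).
This yields a degree-2 equation in X; solving on (0,1), X = 0.588.

X = 0.588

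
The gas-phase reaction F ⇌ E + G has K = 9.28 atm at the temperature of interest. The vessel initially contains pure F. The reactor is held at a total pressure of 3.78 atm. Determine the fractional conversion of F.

X = 0.843

Let X = conversion of F (basis 1 mol F); extent of reaction ξ = X.
Species balance: n_F = 1 − X; n_E = X; n_G = X.
n_T = Σnᵢ = 1 + X.
With p_i = (n_i/n_T)P, K = p_E p_G / (p_F).
Substituting and setting equal to 9.28 atm gives a polynomial in X; the root in (0,1) is X = 0.843.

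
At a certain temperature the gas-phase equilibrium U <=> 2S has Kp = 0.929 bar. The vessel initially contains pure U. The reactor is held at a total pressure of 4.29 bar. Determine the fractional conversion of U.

Basis: 1 mol U initially; let X = conversion of U. Extent ξ = X.
Mole table: n_U = 1 − X; n_S = 2X.
Total moles n_T = 1 + X.
y_i = n_i/n_T, p_i = y_i·P. Kp = p_S^2 / (p_U).
Setting this equal to 0.929 bar and taking the physical root (0 < X < 1) gives X = 0.227.

X = 0.227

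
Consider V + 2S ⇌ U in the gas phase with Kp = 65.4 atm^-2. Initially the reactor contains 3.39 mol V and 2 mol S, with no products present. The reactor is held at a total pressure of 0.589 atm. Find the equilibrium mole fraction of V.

y_V = 0.681

Take 2 mol S as basis and let X be its fractional conversion, so ξ = X.
At extent ξ: n_V = 3.39 − X; n_S = 2 − 2X; n_U = X.
Total moles n_T = 5.39 − 2X.
y_i = n_i/n_T, p_i = y_i·P. Kp = p_U / (p_V p_S^2).
Setting this equal to 65.4 atm^-2 and taking the physical root (0 < X < 1) gives X = 0.780.
Then n_V = 2.61, n_T = 3.83, so y_V = 0.681.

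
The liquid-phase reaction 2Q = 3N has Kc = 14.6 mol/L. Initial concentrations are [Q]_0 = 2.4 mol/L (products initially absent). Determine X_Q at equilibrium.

X = 0.629

Let X = conversion of Q; extent ξ = 2.4X/2 mol/L.
Concentrations: [Q] = 2.4 − 2.4X; [N] = 3.6X.
Kc = [N]^3 / ([Q]^2).
Equating to 14.6 mol/L: the physical root is X = 0.629.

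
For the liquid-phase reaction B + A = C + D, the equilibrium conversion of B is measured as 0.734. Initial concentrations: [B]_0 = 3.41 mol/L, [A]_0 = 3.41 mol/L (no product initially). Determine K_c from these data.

K_c = 7.61

Let X = conversion of B.
Concentrations: [B] = 3.41 − 3.41X; [A] = 3.41 − 3.41X; [C] = 3.41X; [D] = 3.41X.
At X = 0.734: [B] = 0.907, [A] = 0.907, [C] = 2.5, [D] = 2.5.
K_c = [C] [D] / ([B] [A]) = 7.61.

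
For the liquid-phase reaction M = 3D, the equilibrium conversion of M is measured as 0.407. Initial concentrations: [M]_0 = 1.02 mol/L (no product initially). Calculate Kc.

Let X = conversion of M.
Concentrations: [M] = 1.02 − 1.02X; [D] = 3.06X.
At X = 0.407: [M] = 0.605, [D] = 1.25.
Kc = [D]^3 / ([M]) = 3.19 (mol/L)^2.

Kc = 3.19 (mol/L)^2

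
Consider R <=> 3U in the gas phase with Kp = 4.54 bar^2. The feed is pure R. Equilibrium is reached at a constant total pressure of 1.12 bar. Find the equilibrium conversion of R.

X = 0.632

Let X = conversion of R (basis 1 mol R); extent of reaction ξ = X.
At extent ξ: n_R = 1 − X; n_U = 3X.
n_T = Σnᵢ = 1 + 2X.
Mole fractions y_i = n_i/n_T; Kp = p_U^3 / (p_R) with p_i = y_i·P.
Setting this equal to 4.54 bar^2 and taking the physical root (0 < X < 1) gives X = 0.632.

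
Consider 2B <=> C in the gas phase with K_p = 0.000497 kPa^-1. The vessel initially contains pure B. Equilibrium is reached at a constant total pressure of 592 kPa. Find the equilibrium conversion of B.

X = 0.322

Basis: 1 mol B initially; let X = conversion of B. Extent ξ = 0.5X.
Species balance: n_B = 1 − X; n_C = 0.5X.
Total moles n_T = 1 − 0.5X.
y_i = n_i/n_T, p_i = y_i·P. K_p = p_C / (p_B^2).
Setting this equal to 0.000497 kPa^-1 and taking the physical root (0 < X < 1) gives X = 0.322.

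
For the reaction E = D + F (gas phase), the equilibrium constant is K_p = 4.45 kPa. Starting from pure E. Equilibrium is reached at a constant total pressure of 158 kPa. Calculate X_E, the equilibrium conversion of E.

X = 0.166

Let X = conversion of E (basis 1 mol E); extent of reaction ξ = X.
At extent ξ: n_E = 1 − X; n_D = X; n_F = X.
Total moles n_T = 1 + X.
With p_i = (n_i/n_T)P, K_p = p_D p_F / (p_E).
This yields a degree-2 equation in X; solving on (0,1), X = 0.166.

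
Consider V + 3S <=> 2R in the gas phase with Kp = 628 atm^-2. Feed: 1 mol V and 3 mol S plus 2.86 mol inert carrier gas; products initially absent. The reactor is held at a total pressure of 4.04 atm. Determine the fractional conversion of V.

Take 1 mol V as basis and let X be its fractional conversion, so ξ = X.
Mole table: n_V = 1 − X; n_S = 3 − 3X; n_R = 2X; n_I = 2.86 (inert).
Total moles n_T = 6.86 − 2X.
Mole fractions y_i = n_i/n_T; Kp = p_R^2 / (p_V p_S^3) with p_i = y_i·P.
This yields a degree-4 equation in X; solving on (0,1), X = 0.870.

X = 0.870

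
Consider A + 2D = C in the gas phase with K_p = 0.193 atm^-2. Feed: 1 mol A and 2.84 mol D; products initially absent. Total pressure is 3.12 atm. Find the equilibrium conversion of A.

X = 0.450

Basis: 1 mol A initially; let X = conversion of A. Extent ξ = X.
Species balance: n_A = 1 − X; n_D = 2.84 − 2X; n_C = X.
n_T = Σnᵢ = 3.84 − 2X.
With p_i = (n_i/n_T)P, K_p = p_C / (p_A p_D^2).
Equating to 0.193 atm^-2 and solving on 0 < X < 1: X = 0.450.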